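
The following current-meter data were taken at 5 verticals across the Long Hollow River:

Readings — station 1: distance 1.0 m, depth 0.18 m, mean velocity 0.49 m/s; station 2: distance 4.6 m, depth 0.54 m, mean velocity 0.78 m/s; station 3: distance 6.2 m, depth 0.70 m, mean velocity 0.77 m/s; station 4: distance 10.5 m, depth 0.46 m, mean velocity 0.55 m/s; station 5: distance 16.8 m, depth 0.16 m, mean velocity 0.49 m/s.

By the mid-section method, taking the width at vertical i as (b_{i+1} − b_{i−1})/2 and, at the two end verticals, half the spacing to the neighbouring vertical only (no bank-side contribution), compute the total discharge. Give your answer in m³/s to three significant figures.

4.43 m³/s

w_1 = (4.6 − 1.0)/2 = 1.8 m; q_1 = 0.49 × 0.18 × 1.8 = 0.1588 m³/s
w_2 = (6.2 − 1.0)/2 = 2.6 m; q_2 = 0.78 × 0.54 × 2.6 = 1.095 m³/s
w_3 = (10.5 − 4.6)/2 = 2.95 m; q_3 = 0.77 × 0.70 × 2.95 = 1.590 m³/s
w_4 = (16.8 − 6.2)/2 = 5.3 m; q_4 = 0.55 × 0.46 × 5.3 = 1.341 m³/s
w_5 = (16.8 − 10.5)/2 = 3.15 m; q_5 = 0.49 × 0.16 × 3.15 = 0.2470 m³/s
Q = Σ qᵢ = 4.432 m³/s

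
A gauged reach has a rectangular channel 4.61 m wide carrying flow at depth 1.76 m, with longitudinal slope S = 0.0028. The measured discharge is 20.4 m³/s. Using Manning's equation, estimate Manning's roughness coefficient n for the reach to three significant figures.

0.0210

A = b·y = 4.61 × 1.76 = 8.114 m²
P = b + 2y = 4.61 + 2×1.76 = 8.130 m
R = A/P = 8.114/8.130 = 0.9980 m
n = (1/Q)·A·R^(2/3)·S^(1/2) = (1/20.4) × 8.114 × 0.9987 × 0.05292 = 0.02102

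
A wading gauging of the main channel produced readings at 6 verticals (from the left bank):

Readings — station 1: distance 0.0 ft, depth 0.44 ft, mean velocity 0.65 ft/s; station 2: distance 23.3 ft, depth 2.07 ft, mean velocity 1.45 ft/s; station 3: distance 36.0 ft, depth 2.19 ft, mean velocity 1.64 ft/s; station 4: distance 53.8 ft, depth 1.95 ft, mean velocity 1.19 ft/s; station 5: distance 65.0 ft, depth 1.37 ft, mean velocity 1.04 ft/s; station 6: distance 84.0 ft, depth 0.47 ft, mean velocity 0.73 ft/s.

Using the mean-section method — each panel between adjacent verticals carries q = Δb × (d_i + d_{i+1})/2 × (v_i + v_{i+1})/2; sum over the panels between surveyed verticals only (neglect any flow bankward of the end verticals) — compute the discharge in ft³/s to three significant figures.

Panel 1-2: Δb = 23.3 ft, d̄ = (0.44+2.07)/2 = 1.255, v̄ = (0.65+1.45)/2 = 1.05 → q = 23.3×1.255×1.05 = 30.70 ft³/s
Panel 2-3: Δb = 12.7 ft, d̄ = (2.07+2.19)/2 = 2.13, v̄ = (1.45+1.64)/2 = 1.545 → q = 12.7×2.13×1.545 = 41.79 ft³/s
Panel 3-4: Δb = 17.8 ft, d̄ = (2.19+1.95)/2 = 2.07, v̄ = (1.64+1.19)/2 = 1.415 → q = 17.8×2.07×1.415 = 52.14 ft³/s
Panel 4-5: Δb = 11.2 ft, d̄ = (1.95+1.37)/2 = 1.66, v̄ = (1.19+1.04)/2 = 1.115 → q = 11.2×1.66×1.115 = 20.73 ft³/s
Panel 5-6: Δb = 19 ft, d̄ = (1.37+0.47)/2 = 0.92, v̄ = (1.04+0.73)/2 = 0.885 → q = 19×0.92×0.885 = 15.47 ft³/s
Q = Σ q = 160.8 ft³/s

161 ft³/s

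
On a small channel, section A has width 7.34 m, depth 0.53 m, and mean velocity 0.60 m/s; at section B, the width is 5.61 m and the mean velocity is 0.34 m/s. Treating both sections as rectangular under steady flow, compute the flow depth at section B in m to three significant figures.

Q = A₁V₁ = (7.34×0.53) × 0.60 = 2.334 m³/s
d₂ = Q/(b₂ V₂) = 2.334/(5.61×0.34) = 1.224 m

1.22 m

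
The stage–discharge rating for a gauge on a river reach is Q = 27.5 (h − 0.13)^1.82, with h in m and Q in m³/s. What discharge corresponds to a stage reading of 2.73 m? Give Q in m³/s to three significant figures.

157 m³/s

Q = 27.5 × (2.73 − 0.13)^1.82 = 27.5 × 2.6^1.82 = 156.5 m³/s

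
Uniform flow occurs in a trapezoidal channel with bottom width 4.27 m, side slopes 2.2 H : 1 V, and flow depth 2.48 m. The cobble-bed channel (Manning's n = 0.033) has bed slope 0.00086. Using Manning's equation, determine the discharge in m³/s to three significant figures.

27.9 m³/s

A = (b + z·y)·y = (4.27 + 2.2×2.48)×2.48 = 24.12 m²
P = b + 2y√(1+z²) = 4.27 + 2×2.48×√(1+2.2²) = 16.26 m
R = A/P = 24.12/16.26 = 1.484 m
Q = (1/n)·A·R^(2/3)·S^(1/2) = (1/0.033) × 24.12 × 1.484^(2/3) × 0.00086^(1/2) = 27.88 m³/s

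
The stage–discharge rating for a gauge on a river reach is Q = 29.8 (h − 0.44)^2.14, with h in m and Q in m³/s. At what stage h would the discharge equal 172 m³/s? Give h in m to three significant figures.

2.71 m

h − h₀ = (Q/C)^(1/b) = (172/29.8)^(1/2.14) = 2.269 m
h = 0.44 + 2.269 = 2.709 m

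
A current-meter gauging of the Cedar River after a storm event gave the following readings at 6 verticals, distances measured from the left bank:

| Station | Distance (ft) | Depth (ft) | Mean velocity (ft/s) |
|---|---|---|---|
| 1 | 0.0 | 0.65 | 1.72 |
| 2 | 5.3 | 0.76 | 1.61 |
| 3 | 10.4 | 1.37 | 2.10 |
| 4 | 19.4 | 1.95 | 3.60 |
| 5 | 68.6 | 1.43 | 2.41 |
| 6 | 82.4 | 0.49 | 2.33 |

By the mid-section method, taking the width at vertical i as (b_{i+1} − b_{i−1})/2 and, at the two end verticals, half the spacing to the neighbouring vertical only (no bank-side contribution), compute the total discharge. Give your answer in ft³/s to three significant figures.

w_1 = (5.3 − 0.0)/2 = 2.65 ft; q_1 = 1.72 × 0.65 × 2.65 = 2.963 ft³/s
w_2 = (10.4 − 0.0)/2 = 5.2 ft; q_2 = 1.61 × 0.76 × 5.2 = 6.363 ft³/s
w_3 = (19.4 − 5.3)/2 = 7.05 ft; q_3 = 2.10 × 1.37 × 7.05 = 20.28 ft³/s
w_4 = (68.6 − 10.4)/2 = 29.1 ft; q_4 = 3.60 × 1.95 × 29.1 = 204.3 ft³/s
w_5 = (82.4 − 19.4)/2 = 31.5 ft; q_5 = 2.41 × 1.43 × 31.5 = 108.6 ft³/s
w_6 = (82.4 − 68.6)/2 = 6.9 ft; q_6 = 2.33 × 0.49 × 6.9 = 7.878 ft³/s
Q = Σ qᵢ = 350.3 ft³/s

350 ft³/s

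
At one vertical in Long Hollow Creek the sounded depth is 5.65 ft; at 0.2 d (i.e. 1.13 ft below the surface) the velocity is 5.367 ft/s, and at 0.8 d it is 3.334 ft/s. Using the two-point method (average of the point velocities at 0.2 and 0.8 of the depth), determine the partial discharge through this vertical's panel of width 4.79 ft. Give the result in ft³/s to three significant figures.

118 ft³/s

v̄ = (5.367 + 3.334) / 2 = 4.351 ft/s
q = v̄ × d × w = 4.351 × 5.65 × 4.79 = 117.7 ft³/s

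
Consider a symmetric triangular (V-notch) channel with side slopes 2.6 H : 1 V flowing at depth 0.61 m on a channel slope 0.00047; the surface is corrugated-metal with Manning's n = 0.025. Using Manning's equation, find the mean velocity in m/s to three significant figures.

0.375 m/s

A = z·y² = 2.6×0.61² = 0.9675 m²
P = 2y√(1+z²) = 2×0.61×√(1+2.6²) = 3.399 m
R = A/P = 0.9675/3.399 = 0.2847 m
Q = (1/n)·A·R^(2/3)·S^(1/2) = (1/0.025) × 0.9675 × 0.2847^(2/3) × 0.00047^(1/2) = 0.3631 m³/s
V = Q/A = 0.3631/0.9675 = 0.3753 m/s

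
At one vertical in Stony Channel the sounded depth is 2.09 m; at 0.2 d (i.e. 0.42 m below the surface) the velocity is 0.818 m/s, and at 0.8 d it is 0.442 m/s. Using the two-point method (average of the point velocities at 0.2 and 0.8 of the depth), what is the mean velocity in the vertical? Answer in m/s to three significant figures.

0.630 m/s

v̄ = (0.818 + 0.442) / 2 = 0.6300 m/s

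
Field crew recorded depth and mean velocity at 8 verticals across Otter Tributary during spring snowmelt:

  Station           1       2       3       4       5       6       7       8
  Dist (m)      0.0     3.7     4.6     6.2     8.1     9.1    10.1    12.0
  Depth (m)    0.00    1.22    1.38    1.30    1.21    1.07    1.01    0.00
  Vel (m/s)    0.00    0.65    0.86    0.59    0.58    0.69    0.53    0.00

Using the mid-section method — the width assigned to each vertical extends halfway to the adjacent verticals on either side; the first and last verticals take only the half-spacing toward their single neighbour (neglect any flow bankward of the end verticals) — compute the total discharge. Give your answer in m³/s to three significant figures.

7.18 m³/s

w_2 = (4.6 − 0.0)/2 = 2.3 m; q_2 = 0.65 × 1.22 × 2.3 = 1.824 m³/s
w_3 = (6.2 − 3.7)/2 = 1.25 m; q_3 = 0.86 × 1.38 × 1.25 = 1.484 m³/s
w_4 = (8.1 − 4.6)/2 = 1.75 m; q_4 = 0.59 × 1.30 × 1.75 = 1.342 m³/s
w_5 = (9.1 − 6.2)/2 = 1.45 m; q_5 = 0.58 × 1.21 × 1.45 = 1.018 m³/s
w_6 = (10.1 − 8.1)/2 = 1 m; q_6 = 0.69 × 1.07 × 1 = 0.7383 m³/s
w_7 = (12.0 − 9.1)/2 = 1.45 m; q_7 = 0.53 × 1.01 × 1.45 = 0.7762 m³/s
Stations 1, 8 contribute zero (depth or velocity is 0).
Q = Σ qᵢ = 7.182 m³/s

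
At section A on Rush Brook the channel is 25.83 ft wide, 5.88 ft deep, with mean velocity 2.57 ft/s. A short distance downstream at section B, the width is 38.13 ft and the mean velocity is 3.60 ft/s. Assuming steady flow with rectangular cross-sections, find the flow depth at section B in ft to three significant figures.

2.84 ft

Q = A₁V₁ = (25.83×5.88) × 2.57 = 390.3 ft³/s
d₂ = Q/(b₂ V₂) = 390.3/(38.13×3.60) = 2.844 ft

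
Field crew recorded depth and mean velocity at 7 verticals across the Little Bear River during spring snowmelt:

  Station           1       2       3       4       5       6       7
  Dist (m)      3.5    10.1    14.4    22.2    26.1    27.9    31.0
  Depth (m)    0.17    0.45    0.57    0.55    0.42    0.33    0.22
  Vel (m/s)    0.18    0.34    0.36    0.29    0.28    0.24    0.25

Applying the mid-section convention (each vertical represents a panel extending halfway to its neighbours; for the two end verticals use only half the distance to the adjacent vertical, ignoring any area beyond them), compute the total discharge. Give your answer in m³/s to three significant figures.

w_1 = (10.1 − 3.5)/2 = 3.3 m; q_1 = 0.18 × 0.17 × 3.3 = 0.1010 m³/s
w_2 = (14.4 − 3.5)/2 = 5.45 m; q_2 = 0.34 × 0.45 × 5.45 = 0.8339 m³/s
w_3 = (22.2 − 10.1)/2 = 6.05 m; q_3 = 0.36 × 0.57 × 6.05 = 1.241 m³/s
w_4 = (26.1 − 14.4)/2 = 5.85 m; q_4 = 0.29 × 0.55 × 5.85 = 0.9331 m³/s
w_5 = (27.9 − 22.2)/2 = 2.85 m; q_5 = 0.28 × 0.42 × 2.85 = 0.3352 m³/s
w_6 = (31.0 − 26.1)/2 = 2.45 m; q_6 = 0.24 × 0.33 × 2.45 = 0.1940 m³/s
w_7 = (31.0 − 27.9)/2 = 1.55 m; q_7 = 0.25 × 0.22 × 1.55 = 0.08525 m³/s
Q = Σ qᵢ = 3.724 m³/s

3.72 m³/s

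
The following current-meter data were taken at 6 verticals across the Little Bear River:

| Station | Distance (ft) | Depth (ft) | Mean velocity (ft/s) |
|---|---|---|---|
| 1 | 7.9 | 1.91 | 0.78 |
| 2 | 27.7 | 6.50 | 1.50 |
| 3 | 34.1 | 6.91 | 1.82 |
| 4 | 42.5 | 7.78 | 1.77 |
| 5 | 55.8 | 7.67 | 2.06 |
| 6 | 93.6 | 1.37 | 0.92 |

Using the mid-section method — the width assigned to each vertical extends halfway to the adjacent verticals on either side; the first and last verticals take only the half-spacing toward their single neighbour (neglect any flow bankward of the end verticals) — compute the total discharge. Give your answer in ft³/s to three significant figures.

812 ft³/s

w_1 = (27.7 − 7.9)/2 = 9.9 ft; q_1 = 0.78 × 1.91 × 9.9 = 14.75 ft³/s
w_2 = (34.1 − 7.9)/2 = 13.1 ft; q_2 = 1.50 × 6.50 × 13.1 = 127.7 ft³/s
w_3 = (42.5 − 27.7)/2 = 7.4 ft; q_3 = 1.82 × 6.91 × 7.4 = 93.06 ft³/s
w_4 = (55.8 − 34.1)/2 = 10.85 ft; q_4 = 1.77 × 7.78 × 10.85 = 149.4 ft³/s
w_5 = (93.6 − 42.5)/2 = 25.55 ft; q_5 = 2.06 × 7.67 × 25.55 = 403.7 ft³/s
w_6 = (93.6 − 55.8)/2 = 18.9 ft; q_6 = 0.92 × 1.37 × 18.9 = 23.82 ft³/s
Q = Σ qᵢ = 812.5 ft³/s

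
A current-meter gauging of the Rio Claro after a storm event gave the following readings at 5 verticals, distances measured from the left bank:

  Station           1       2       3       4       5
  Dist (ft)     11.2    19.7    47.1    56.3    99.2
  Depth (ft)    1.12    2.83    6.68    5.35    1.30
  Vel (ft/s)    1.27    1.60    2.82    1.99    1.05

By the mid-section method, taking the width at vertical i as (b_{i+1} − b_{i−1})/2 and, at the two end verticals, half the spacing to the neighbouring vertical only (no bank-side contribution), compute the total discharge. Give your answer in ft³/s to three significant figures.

739 ft³/s

w_1 = (19.7 − 11.2)/2 = 4.25 ft; q_1 = 1.27 × 1.12 × 4.25 = 6.045 ft³/s
w_2 = (47.1 − 11.2)/2 = 17.95 ft; q_2 = 1.60 × 2.83 × 17.95 = 81.28 ft³/s
w_3 = (56.3 − 19.7)/2 = 18.3 ft; q_3 = 2.82 × 6.68 × 18.3 = 344.7 ft³/s
w_4 = (99.2 − 47.1)/2 = 26.05 ft; q_4 = 1.99 × 5.35 × 26.05 = 277.3 ft³/s
w_5 = (99.2 − 56.3)/2 = 21.45 ft; q_5 = 1.05 × 1.30 × 21.45 = 29.28 ft³/s
Q = Σ qᵢ = 738.7 ft³/s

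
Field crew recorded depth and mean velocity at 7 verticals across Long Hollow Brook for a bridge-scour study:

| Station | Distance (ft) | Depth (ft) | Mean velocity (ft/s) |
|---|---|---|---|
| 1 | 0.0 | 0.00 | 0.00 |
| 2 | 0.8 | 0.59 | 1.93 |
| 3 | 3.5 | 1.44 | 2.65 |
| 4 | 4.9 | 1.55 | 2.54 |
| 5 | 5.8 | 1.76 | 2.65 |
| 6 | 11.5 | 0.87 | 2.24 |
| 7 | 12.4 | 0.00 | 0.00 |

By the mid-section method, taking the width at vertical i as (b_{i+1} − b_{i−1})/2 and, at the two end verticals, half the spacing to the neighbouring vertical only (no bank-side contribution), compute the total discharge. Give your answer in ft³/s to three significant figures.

w_2 = (3.5 − 0.0)/2 = 1.75 ft; q_2 = 1.93 × 0.59 × 1.75 = 1.993 ft³/s
w_3 = (4.9 − 0.8)/2 = 2.05 ft; q_3 = 2.65 × 1.44 × 2.05 = 7.823 ft³/s
w_4 = (5.8 − 3.5)/2 = 1.15 ft; q_4 = 2.54 × 1.55 × 1.15 = 4.528 ft³/s
w_5 = (11.5 − 4.9)/2 = 3.3 ft; q_5 = 2.65 × 1.76 × 3.3 = 15.39 ft³/s
w_6 = (12.4 − 5.8)/2 = 3.3 ft; q_6 = 2.24 × 0.87 × 3.3 = 6.431 ft³/s
Stations 1, 7 contribute zero (depth or velocity is 0).
Q = Σ qᵢ = 36.17 ft³/s

36.2 ft³/s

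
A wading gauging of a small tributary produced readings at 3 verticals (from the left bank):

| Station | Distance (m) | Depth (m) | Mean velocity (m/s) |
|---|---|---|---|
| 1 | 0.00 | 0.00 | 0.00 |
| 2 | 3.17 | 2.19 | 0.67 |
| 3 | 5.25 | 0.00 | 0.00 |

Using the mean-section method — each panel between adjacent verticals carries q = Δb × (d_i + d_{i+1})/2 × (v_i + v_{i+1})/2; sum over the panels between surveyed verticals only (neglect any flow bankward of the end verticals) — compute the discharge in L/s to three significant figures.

1930 L/s

Panel 1-2: Δb = 3.17 m, d̄ = (0.00+2.19)/2 = 1.095, v̄ = (0.00+0.67)/2 = 0.335 → q = 3.17×1.095×0.335 = 1.163 m³/s
Panel 2-3: Δb = 2.08 m, d̄ = (2.19+0.00)/2 = 1.095, v̄ = (0.67+0.00)/2 = 0.335 → q = 2.08×1.095×0.335 = 0.7630 m³/s
Q = Σ q = 1.926 m³/s
= 1.926 × 1000 = 1926 L/s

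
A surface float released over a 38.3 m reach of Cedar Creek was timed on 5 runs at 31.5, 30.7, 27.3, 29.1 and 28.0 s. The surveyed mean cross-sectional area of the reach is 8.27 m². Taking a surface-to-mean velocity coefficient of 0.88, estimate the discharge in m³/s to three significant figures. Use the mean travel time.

9.51 m³/s

t̄ = (31.5 + 30.7 + 27.3 + 29.1 + 28.0) / 5 = 29.32 s
v_surface = L / t̄ = 38.3 / 29.32 = 1.306 m/s
v_mean = 0.88 × 1.306 = 1.150 m/s
Q = A × v_mean = 8.27 × 1.150 = 9.507 m³/s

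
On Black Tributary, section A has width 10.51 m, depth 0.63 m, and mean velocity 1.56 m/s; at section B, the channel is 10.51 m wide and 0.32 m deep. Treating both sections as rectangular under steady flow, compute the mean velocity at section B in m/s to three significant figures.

3.07 m/s

Q = A₁V₁ = (10.51×0.63) × 1.56 = 10.33 m³/s
A₂ = 10.51 × 0.32 = 3.363 m²
V₂ = Q/A₂ = 10.33/3.363 = 3.071 m/s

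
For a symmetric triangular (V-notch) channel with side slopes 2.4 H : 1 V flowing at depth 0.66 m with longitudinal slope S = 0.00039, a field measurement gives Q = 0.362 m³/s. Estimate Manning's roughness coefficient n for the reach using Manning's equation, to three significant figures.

A = z·y² = 2.4×0.66² = 1.045 m²
P = 2y√(1+z²) = 2×0.66×√(1+2.4²) = 3.432 m
R = A/P = 1.045/3.432 = 0.3046 m
n = (1/Q)·A·R^(2/3)·S^(1/2) = (1/0.362) × 1.045 × 0.4527 × 0.01975 = 0.02582

0.0258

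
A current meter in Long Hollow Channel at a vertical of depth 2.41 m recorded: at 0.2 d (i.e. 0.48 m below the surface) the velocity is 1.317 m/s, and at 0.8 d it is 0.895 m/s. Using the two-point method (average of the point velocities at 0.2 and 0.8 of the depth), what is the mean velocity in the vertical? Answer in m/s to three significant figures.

1.11 m/s

v̄ = (1.317 + 0.895) / 2 = 1.106 m/s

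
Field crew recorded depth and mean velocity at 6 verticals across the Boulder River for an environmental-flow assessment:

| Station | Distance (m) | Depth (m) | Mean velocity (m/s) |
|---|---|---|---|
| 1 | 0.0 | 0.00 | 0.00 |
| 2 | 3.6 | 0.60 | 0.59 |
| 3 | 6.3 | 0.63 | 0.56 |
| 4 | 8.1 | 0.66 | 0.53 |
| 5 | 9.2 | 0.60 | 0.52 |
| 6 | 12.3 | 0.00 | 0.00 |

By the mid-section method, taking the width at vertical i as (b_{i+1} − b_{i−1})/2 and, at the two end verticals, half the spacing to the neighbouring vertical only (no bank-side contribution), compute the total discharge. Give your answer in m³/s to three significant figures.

3.07 m³/s

w_2 = (6.3 − 0.0)/2 = 3.15 m; q_2 = 0.59 × 0.60 × 3.15 = 1.115 m³/s
w_3 = (8.1 − 3.6)/2 = 2.25 m; q_3 = 0.56 × 0.63 × 2.25 = 0.7938 m³/s
w_4 = (9.2 − 6.3)/2 = 1.45 m; q_4 = 0.53 × 0.66 × 1.45 = 0.5072 m³/s
w_5 = (12.3 − 8.1)/2 = 2.1 m; q_5 = 0.52 × 0.60 × 2.1 = 0.6552 m³/s
Stations 1, 6 contribute zero (depth or velocity is 0).
Q = Σ qᵢ = 3.071 m³/s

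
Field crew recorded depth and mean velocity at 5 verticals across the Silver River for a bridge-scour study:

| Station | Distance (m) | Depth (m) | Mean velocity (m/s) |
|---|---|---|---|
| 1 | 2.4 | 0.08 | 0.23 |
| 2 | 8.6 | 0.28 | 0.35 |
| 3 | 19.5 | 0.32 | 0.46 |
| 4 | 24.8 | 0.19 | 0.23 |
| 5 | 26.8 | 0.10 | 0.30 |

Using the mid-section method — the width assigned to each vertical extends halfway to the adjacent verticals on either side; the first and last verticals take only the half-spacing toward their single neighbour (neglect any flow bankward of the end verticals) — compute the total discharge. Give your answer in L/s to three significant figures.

w_1 = (8.6 − 2.4)/2 = 3.1 m; q_1 = 0.23 × 0.08 × 3.1 = 0.05704 m³/s
w_2 = (19.5 − 2.4)/2 = 8.55 m; q_2 = 0.35 × 0.28 × 8.55 = 0.8379 m³/s
w_3 = (24.8 − 8.6)/2 = 8.1 m; q_3 = 0.46 × 0.32 × 8.1 = 1.192 m³/s
w_4 = (26.8 − 19.5)/2 = 3.65 m; q_4 = 0.23 × 0.19 × 3.65 = 0.1595 m³/s
w_5 = (26.8 − 24.8)/2 = 1 m; q_5 = 0.30 × 0.10 × 1 = 0.03000 m³/s
Q = Σ qᵢ = 2.277 m³/s
= 2.277 × 1000 = 2277 L/s

2280 L/s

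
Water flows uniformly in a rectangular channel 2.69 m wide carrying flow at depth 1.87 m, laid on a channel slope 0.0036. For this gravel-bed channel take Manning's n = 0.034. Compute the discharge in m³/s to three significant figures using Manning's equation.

7.54 m³/s

A = b·y = 2.69 × 1.87 = 5.030 m²
P = b + 2y = 2.69 + 2×1.87 = 6.430 m
R = A/P = 5.030/6.430 = 0.7823 m
Q = (1/n)·A·R^(2/3)·S^(1/2) = (1/0.034) × 5.030 × 0.7823^(2/3) × 0.0036^(1/2) = 7.537 m³/s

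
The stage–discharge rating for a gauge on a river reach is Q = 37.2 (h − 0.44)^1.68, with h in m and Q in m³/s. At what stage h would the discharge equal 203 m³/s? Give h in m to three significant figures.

h − h₀ = (Q/C)^(1/b) = (203/37.2)^(1/1.68) = 2.746 m
h = 0.44 + 2.746 = 3.186 m

3.19 m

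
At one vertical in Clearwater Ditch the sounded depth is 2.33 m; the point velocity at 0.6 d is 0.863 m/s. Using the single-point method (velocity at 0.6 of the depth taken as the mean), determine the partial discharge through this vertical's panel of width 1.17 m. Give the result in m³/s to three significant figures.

v̄ = v₀.₆ = 0.863 m/s
q = v̄ × d × w = 0.8630 × 2.33 × 1.17 = 2.353 m³/s

2.35 m³/s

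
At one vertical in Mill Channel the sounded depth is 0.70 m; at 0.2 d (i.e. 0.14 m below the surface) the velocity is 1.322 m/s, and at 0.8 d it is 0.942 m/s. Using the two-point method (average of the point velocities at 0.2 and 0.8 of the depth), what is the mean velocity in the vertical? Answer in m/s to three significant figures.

v̄ = (1.322 + 0.942) / 2 = 1.132 m/s

1.13 m/s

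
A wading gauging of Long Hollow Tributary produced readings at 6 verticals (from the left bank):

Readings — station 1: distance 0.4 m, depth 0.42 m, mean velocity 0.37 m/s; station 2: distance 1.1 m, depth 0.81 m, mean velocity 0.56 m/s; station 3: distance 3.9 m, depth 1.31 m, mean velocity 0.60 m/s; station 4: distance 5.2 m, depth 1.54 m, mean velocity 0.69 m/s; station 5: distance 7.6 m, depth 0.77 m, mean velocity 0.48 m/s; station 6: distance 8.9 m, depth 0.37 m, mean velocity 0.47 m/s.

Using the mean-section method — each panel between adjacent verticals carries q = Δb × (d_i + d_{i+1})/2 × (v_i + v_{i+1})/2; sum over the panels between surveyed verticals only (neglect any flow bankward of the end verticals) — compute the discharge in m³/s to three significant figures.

5.09 m³/s

Panel 1-2: Δb = 0.7 m, d̄ = (0.42+0.81)/2 = 0.615, v̄ = (0.37+0.56)/2 = 0.465 → q = 0.7×0.615×0.465 = 0.2002 m³/s
Panel 2-3: Δb = 2.8 m, d̄ = (0.81+1.31)/2 = 1.06, v̄ = (0.56+0.60)/2 = 0.58 → q = 2.8×1.06×0.58 = 1.721 m³/s
Panel 3-4: Δb = 1.3 m, d̄ = (1.31+1.54)/2 = 1.425, v̄ = (0.60+0.69)/2 = 0.645 → q = 1.3×1.425×0.645 = 1.195 m³/s
Panel 4-5: Δb = 2.4 m, d̄ = (1.54+0.77)/2 = 1.155, v̄ = (0.69+0.48)/2 = 0.585 → q = 2.4×1.155×0.585 = 1.622 m³/s
Panel 5-6: Δb = 1.3 m, d̄ = (0.77+0.37)/2 = 0.57, v̄ = (0.48+0.47)/2 = 0.475 → q = 1.3×0.57×0.475 = 0.3520 m³/s
Q = Σ q = 5.090 m³/s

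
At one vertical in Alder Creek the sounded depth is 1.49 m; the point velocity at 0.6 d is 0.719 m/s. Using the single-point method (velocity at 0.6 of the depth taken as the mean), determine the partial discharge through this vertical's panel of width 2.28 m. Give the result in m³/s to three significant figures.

v̄ = v₀.₆ = 0.719 m/s
q = v̄ × d × w = 0.7190 × 1.49 × 2.28 = 2.443 m³/s

2.44 m³/s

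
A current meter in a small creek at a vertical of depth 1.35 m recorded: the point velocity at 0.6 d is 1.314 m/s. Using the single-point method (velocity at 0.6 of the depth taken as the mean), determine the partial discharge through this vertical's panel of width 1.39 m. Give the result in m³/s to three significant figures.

2.47 m³/s

v̄ = v₀.₆ = 1.314 m/s
q = v̄ × d × w = 1.314 × 1.35 × 1.39 = 2.466 m³/s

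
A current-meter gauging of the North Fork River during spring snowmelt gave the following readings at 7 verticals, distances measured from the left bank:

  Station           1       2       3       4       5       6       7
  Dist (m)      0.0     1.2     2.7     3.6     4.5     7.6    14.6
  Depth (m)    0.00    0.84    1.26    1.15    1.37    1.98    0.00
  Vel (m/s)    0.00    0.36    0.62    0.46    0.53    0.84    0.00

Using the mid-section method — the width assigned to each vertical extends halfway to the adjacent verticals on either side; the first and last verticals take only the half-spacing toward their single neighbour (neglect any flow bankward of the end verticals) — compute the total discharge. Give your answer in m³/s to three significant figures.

w_2 = (2.7 − 0.0)/2 = 1.35 m; q_2 = 0.36 × 0.84 × 1.35 = 0.4082 m³/s
w_3 = (3.6 − 1.2)/2 = 1.2 m; q_3 = 0.62 × 1.26 × 1.2 = 0.9374 m³/s
w_4 = (4.5 − 2.7)/2 = 0.9 m; q_4 = 0.46 × 1.15 × 0.9 = 0.4761 m³/s
w_5 = (7.6 − 3.6)/2 = 2 m; q_5 = 0.53 × 1.37 × 2 = 1.452 m³/s
w_6 = (14.6 − 4.5)/2 = 5.05 m; q_6 = 0.84 × 1.98 × 5.05 = 8.399 m³/s
Stations 1, 7 contribute zero (depth or velocity is 0).
Q = Σ qᵢ = 11.67 m³/s

11.7 m³/s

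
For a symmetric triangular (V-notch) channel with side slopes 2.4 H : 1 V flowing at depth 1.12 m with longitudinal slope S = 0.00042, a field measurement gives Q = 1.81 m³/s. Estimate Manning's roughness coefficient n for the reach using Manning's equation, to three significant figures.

0.0220

A = z·y² = 2.4×1.12² = 3.011 m²
P = 2y√(1+z²) = 2×1.12×√(1+2.4²) = 5.824 m
R = A/P = 3.011/5.824 = 0.5169 m
n = (1/Q)·A·R^(2/3)·S^(1/2) = (1/1.81) × 3.011 × 0.6441 × 0.02049 = 0.02196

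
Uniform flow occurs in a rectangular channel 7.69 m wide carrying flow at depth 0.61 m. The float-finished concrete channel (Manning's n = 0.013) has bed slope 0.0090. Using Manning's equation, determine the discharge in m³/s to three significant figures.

A = b·y = 7.69 × 0.61 = 4.691 m²
P = b + 2y = 7.69 + 2×0.61 = 8.910 m
R = A/P = 4.691/8.910 = 0.5265 m
Q = (1/n)·A·R^(2/3)·S^(1/2) = (1/0.013) × 4.691 × 0.5265^(2/3) × 0.0090^(1/2) = 22.32 m³/s

22.3 m³/s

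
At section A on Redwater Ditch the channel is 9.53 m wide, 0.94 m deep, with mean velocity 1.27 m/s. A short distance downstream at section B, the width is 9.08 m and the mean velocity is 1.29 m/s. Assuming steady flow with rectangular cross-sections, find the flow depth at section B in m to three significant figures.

0.971 m

Q = A₁V₁ = (9.53×0.94) × 1.27 = 11.38 m³/s
d₂ = Q/(b₂ V₂) = 11.38/(9.08×1.29) = 0.9713 m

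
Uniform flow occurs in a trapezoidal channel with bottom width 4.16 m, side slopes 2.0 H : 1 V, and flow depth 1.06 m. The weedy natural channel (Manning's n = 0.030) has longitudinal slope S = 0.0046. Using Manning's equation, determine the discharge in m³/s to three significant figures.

A = (b + z·y)·y = (4.16 + 2.0×1.06)×1.06 = 6.657 m²
P = b + 2y√(1+z²) = 4.16 + 2×1.06×√(1+2.0²) = 8.900 m
R = A/P = 6.657/8.900 = 0.7479 m
Q = (1/n)·A·R^(2/3)·S^(1/2) = (1/0.030) × 6.657 × 0.7479^(2/3) × 0.0046^(1/2) = 12.40 m³/s

12.4 m³/s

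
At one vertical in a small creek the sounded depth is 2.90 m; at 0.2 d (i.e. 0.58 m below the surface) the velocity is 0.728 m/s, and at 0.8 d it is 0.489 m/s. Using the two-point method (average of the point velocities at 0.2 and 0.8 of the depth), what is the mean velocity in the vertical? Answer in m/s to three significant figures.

v̄ = (0.728 + 0.489) / 2 = 0.6085 m/s

0.609 m/s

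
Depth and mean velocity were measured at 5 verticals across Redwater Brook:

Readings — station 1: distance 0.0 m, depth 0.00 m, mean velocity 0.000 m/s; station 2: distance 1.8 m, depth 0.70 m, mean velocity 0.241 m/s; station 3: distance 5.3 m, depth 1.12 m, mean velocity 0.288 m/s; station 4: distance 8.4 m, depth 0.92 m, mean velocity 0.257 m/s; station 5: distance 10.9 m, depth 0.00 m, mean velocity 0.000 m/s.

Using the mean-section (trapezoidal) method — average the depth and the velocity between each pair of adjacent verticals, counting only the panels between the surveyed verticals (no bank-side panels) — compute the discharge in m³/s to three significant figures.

1.93 m³/s

Panel 1-2: Δb = 1.8 m, d̄ = (0.00+0.70)/2 = 0.35, v̄ = (0.000+0.241)/2 = 0.1205 → q = 1.8×0.35×0.1205 = 0.07592 m³/s
Panel 2-3: Δb = 3.5 m, d̄ = (0.70+1.12)/2 = 0.91, v̄ = (0.241+0.288)/2 = 0.2645 → q = 3.5×0.91×0.2645 = 0.8424 m³/s
Panel 3-4: Δb = 3.1 m, d̄ = (1.12+0.92)/2 = 1.02, v̄ = (0.288+0.257)/2 = 0.2725 → q = 3.1×1.02×0.2725 = 0.8616 m³/s
Panel 4-5: Δb = 2.5 m, d̄ = (0.92+0.00)/2 = 0.46, v̄ = (0.257+0.000)/2 = 0.1285 → q = 2.5×0.46×0.1285 = 0.1478 m³/s
Q = Σ q = 1.928 m³/s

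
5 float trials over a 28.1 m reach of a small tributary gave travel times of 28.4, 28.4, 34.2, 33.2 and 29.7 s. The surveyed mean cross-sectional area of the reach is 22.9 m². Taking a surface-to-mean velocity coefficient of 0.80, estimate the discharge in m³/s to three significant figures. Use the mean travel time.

16.7 m³/s

t̄ = (28.4 + 28.4 + 34.2 + 33.2 + 29.7) / 5 = 30.78 s
v_surface = L / t̄ = 28.1 / 30.78 = 0.9129 m/s
v_mean = 0.80 × 0.9129 = 0.7303 m/s
Q = A × v_mean = 22.9 × 0.7303 = 16.72 m³/s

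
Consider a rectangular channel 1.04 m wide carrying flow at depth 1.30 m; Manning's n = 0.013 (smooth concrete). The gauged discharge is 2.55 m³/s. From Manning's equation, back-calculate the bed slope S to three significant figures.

A = b·y = 1.04 × 1.30 = 1.352 m²
P = b + 2y = 1.04 + 2×1.30 = 3.640 m
R = A/P = 1.352/3.640 = 0.3714 m
S = (Q·n / (1·A·R^(2/3)))² = (2.55×0.013 / (1×1.352×0.5167))² = 0.002252

0.00225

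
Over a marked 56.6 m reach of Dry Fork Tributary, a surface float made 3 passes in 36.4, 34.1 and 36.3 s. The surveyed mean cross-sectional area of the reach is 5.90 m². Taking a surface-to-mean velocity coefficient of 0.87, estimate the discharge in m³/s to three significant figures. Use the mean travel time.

8.16 m³/s

t̄ = (36.4 + 34.1 + 36.3) / 3 = 35.6 s
v_surface = L / t̄ = 56.6 / 35.6 = 1.590 m/s
v_mean = 0.87 × 1.590 = 1.383 m/s
Q = A × v_mean = 5.90 × 1.383 = 8.161 m³/s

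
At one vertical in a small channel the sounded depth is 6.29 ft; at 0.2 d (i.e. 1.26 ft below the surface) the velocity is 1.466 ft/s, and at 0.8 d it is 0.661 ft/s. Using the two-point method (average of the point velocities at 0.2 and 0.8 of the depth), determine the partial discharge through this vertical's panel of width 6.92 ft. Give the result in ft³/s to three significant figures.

v̄ = (1.466 + 0.661) / 2 = 1.064 ft/s
q = v̄ × d × w = 1.064 × 6.29 × 6.92 = 46.29 ft³/s

46.3 ft³/s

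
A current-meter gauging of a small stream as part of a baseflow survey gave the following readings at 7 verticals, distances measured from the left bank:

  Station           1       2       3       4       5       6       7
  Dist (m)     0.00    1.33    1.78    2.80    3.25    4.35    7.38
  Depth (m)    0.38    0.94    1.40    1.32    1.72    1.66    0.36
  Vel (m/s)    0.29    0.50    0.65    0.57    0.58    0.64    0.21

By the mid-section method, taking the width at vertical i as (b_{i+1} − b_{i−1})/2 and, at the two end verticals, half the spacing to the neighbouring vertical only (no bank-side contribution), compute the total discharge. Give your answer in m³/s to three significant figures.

4.79 m³/s

w_1 = (1.33 − 0.00)/2 = 0.665 m; q_1 = 0.29 × 0.38 × 0.665 = 0.07328 m³/s
w_2 = (1.78 − 0.00)/2 = 0.89 m; q_2 = 0.50 × 0.94 × 0.89 = 0.4183 m³/s
w_3 = (2.80 − 1.33)/2 = 0.735 m; q_3 = 0.65 × 1.40 × 0.735 = 0.6689 m³/s
w_4 = (3.25 − 1.78)/2 = 0.735 m; q_4 = 0.57 × 1.32 × 0.735 = 0.5530 m³/s
w_5 = (4.35 − 2.80)/2 = 0.775 m; q_5 = 0.58 × 1.72 × 0.775 = 0.7731 m³/s
w_6 = (7.38 − 3.25)/2 = 2.065 m; q_6 = 0.64 × 1.66 × 2.065 = 2.194 m³/s
w_7 = (7.38 − 4.35)/2 = 1.515 m; q_7 = 0.21 × 0.36 × 1.515 = 0.1145 m³/s
Q = Σ qᵢ = 4.795 m³/s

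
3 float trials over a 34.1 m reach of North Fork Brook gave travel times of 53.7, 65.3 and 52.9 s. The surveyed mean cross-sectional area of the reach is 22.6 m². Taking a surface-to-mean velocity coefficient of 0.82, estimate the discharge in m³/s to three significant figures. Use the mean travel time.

11.0 m³/s

t̄ = (53.7 + 65.3 + 52.9) / 3 = 57.3 s
v_surface = L / t̄ = 34.1 / 57.3 = 0.5951 m/s
v_mean = 0.82 × 0.5951 = 0.4880 m/s
Q = A × v_mean = 22.6 × 0.4880 = 11.03 m³/s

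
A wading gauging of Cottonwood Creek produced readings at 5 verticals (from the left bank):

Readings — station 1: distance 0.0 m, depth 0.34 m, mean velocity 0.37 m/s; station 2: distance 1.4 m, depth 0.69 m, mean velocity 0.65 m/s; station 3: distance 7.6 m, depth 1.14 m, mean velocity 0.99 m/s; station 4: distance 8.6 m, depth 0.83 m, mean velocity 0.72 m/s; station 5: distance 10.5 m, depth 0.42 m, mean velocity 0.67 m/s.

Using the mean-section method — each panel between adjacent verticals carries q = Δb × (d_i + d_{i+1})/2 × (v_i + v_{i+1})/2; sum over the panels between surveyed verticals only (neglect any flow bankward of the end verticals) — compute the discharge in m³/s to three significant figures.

Panel 1-2: Δb = 1.4 m, d̄ = (0.34+0.69)/2 = 0.515, v̄ = (0.37+0.65)/2 = 0.51 → q = 1.4×0.515×0.51 = 0.3677 m³/s
Panel 2-3: Δb = 6.2 m, d̄ = (0.69+1.14)/2 = 0.915, v̄ = (0.65+0.99)/2 = 0.82 → q = 6.2×0.915×0.82 = 4.652 m³/s
Panel 3-4: Δb = 1 m, d̄ = (1.14+0.83)/2 = 0.985, v̄ = (0.99+0.72)/2 = 0.855 → q = 1×0.985×0.855 = 0.8422 m³/s
Panel 4-5: Δb = 1.9 m, d̄ = (0.83+0.42)/2 = 0.625, v̄ = (0.72+0.67)/2 = 0.695 → q = 1.9×0.625×0.695 = 0.8253 m³/s
Q = Σ q = 6.687 m³/s

6.69 m³/s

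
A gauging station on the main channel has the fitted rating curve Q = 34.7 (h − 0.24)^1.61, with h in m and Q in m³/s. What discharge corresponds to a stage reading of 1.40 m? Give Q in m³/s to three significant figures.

44.1 m³/s

Q = 34.7 × (1.40 − 0.24)^1.61 = 34.7 × 1.16^1.61 = 44.07 m³/s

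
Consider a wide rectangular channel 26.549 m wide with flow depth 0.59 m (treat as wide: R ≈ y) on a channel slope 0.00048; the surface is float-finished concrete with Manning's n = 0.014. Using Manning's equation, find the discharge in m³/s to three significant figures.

17.2 m³/s

A = b·y = 26.549 × 0.59 = 15.66 m²
Wide channel: R ≈ y = 0.59 m
Q = (1/n)·A·R^(2/3)·S^(1/2) = (1/0.014) × 15.66 × 0.5900^(2/3) × 0.00048^(1/2) = 17.24 m³/s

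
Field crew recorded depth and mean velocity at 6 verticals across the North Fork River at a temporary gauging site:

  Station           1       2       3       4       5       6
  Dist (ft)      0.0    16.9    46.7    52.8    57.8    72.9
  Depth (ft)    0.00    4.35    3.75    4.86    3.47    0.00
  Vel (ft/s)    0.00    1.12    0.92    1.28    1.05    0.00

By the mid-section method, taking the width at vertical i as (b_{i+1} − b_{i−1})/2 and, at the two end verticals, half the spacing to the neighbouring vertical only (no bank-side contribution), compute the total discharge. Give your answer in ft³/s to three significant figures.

247 ft³/s

w_2 = (46.7 − 0.0)/2 = 23.35 ft; q_2 = 1.12 × 4.35 × 23.35 = 113.8 ft³/s
w_3 = (52.8 − 16.9)/2 = 17.95 ft; q_3 = 0.92 × 3.75 × 17.95 = 61.93 ft³/s
w_4 = (57.8 − 46.7)/2 = 5.55 ft; q_4 = 1.28 × 4.86 × 5.55 = 34.53 ft³/s
w_5 = (72.9 − 52.8)/2 = 10.05 ft; q_5 = 1.05 × 3.47 × 10.05 = 36.62 ft³/s
Stations 1, 6 contribute zero (depth or velocity is 0).
Q = Σ qᵢ = 246.8 ft³/s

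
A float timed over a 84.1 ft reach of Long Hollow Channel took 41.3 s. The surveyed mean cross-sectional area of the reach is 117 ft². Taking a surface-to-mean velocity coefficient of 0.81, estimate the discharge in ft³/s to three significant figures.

193 ft³/s

v_surface = L / t̄ = 84.1 / 41.3 = 2.036 ft/s
v_mean = 0.81 × 2.036 = 1.649 ft/s
Q = A × v_mean = 117 × 1.649 = 193.0 ft³/s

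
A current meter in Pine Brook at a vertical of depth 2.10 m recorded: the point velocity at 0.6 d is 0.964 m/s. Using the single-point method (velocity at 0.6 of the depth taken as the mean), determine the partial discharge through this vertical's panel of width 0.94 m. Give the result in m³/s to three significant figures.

v̄ = v₀.₆ = 0.964 m/s
q = v̄ × d × w = 0.9640 × 2.10 × 0.94 = 1.903 m³/s

1.90 m³/s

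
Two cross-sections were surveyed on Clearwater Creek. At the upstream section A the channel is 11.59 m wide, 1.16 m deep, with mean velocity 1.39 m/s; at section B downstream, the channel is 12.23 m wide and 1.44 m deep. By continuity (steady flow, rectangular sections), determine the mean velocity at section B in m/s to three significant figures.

1.06 m/s

Q = A₁V₁ = (11.59×1.16) × 1.39 = 18.69 m³/s
A₂ = 12.23 × 1.44 = 17.61 m²
V₂ = Q/A₂ = 18.69/17.61 = 1.061 m/s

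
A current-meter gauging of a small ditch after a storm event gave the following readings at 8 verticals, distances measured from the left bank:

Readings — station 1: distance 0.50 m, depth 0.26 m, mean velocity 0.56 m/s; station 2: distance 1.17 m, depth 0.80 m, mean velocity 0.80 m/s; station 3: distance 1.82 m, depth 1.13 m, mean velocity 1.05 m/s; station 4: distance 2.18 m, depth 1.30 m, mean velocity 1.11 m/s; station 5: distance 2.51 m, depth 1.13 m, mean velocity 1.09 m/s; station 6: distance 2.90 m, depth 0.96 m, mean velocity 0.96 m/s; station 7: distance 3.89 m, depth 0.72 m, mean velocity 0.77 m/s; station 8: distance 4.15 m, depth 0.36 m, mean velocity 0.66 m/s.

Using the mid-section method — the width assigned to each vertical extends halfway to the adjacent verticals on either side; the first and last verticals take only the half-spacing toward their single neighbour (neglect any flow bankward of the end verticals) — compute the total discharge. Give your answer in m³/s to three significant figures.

w_1 = (1.17 − 0.50)/2 = 0.335 m; q_1 = 0.56 × 0.26 × 0.335 = 0.04878 m³/s
w_2 = (1.82 − 0.50)/2 = 0.66 m; q_2 = 0.80 × 0.80 × 0.66 = 0.4224 m³/s
w_3 = (2.18 − 1.17)/2 = 0.505 m; q_3 = 1.05 × 1.13 × 0.505 = 0.5992 m³/s
w_4 = (2.51 − 1.82)/2 = 0.345 m; q_4 = 1.11 × 1.30 × 0.345 = 0.4978 m³/s
w_5 = (2.90 − 2.18)/2 = 0.36 m; q_5 = 1.09 × 1.13 × 0.36 = 0.4434 m³/s
w_6 = (3.89 − 2.51)/2 = 0.69 m; q_6 = 0.96 × 0.96 × 0.69 = 0.6359 m³/s
w_7 = (4.15 − 2.90)/2 = 0.625 m; q_7 = 0.77 × 0.72 × 0.625 = 0.3465 m³/s
w_8 = (4.15 − 3.89)/2 = 0.13 m; q_8 = 0.66 × 0.36 × 0.13 = 0.03089 m³/s
Q = Σ qᵢ = 3.025 m³/s

3.02 m³/s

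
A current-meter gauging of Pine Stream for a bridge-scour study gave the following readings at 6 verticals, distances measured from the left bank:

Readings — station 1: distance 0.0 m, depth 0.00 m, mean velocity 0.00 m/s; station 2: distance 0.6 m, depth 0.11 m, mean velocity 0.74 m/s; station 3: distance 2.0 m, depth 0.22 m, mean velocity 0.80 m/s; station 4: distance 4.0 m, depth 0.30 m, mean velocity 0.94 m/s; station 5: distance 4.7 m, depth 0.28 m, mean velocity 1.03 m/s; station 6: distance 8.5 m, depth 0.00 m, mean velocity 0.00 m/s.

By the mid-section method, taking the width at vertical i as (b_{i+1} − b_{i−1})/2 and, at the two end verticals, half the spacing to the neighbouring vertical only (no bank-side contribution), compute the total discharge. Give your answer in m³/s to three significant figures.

w_2 = (2.0 − 0.0)/2 = 1 m; q_2 = 0.74 × 0.11 × 1 = 0.08140 m³/s
w_3 = (4.0 − 0.6)/2 = 1.7 m; q_3 = 0.80 × 0.22 × 1.7 = 0.2992 m³/s
w_4 = (4.7 − 2.0)/2 = 1.35 m; q_4 = 0.94 × 0.30 × 1.35 = 0.3807 m³/s
w_5 = (8.5 − 4.0)/2 = 2.25 m; q_5 = 1.03 × 0.28 × 2.25 = 0.6489 m³/s
Stations 1, 6 contribute zero (depth or velocity is 0).
Q = Σ qᵢ = 1.410 m³/s

1.41 m³/s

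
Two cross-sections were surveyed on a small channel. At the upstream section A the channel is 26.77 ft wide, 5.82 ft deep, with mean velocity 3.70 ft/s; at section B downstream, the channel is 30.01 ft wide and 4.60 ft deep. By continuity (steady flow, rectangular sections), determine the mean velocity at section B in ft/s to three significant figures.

Q = A₁V₁ = (26.77×5.82) × 3.70 = 576.5 ft³/s
A₂ = 30.01 × 4.60 = 138.0 ft²
V₂ = Q/A₂ = 576.5/138.0 = 4.176 ft/s

4.18 ft/s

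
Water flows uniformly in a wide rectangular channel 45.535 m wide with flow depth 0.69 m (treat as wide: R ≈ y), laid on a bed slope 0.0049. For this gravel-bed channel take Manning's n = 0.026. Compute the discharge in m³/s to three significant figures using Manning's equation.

A = b·y = 45.535 × 0.69 = 31.42 m²
Wide channel: R ≈ y = 0.69 m
Q = (1/n)·A·R^(2/3)·S^(1/2) = (1/0.026) × 31.42 × 0.6900^(2/3) × 0.0049^(1/2) = 66.05 m³/s

66.1 m³/s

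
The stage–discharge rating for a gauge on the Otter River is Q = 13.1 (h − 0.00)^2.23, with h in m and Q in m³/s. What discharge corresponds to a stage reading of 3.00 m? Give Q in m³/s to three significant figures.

Q = 13.1 × (3.00 − 0.00)^2.23 = 13.1 × 3^2.23 = 151.8 m³/s

152 m³/s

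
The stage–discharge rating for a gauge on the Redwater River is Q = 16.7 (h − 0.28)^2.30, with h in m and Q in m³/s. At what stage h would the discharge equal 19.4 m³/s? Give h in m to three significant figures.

1.35 m

h − h₀ = (Q/C)^(1/b) = (19.4/16.7)^(1/2.30) = 1.067 m
h = 0.28 + 1.067 = 1.347 m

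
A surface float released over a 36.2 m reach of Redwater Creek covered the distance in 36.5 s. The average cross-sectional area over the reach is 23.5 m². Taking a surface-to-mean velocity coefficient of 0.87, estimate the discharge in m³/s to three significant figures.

20.3 m³/s

v_surface = L / t̄ = 36.2 / 36.5 = 0.9918 m/s
v_mean = 0.87 × 0.9918 = 0.8628 m/s
Q = A × v_mean = 23.5 × 0.8628 = 20.28 m³/s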